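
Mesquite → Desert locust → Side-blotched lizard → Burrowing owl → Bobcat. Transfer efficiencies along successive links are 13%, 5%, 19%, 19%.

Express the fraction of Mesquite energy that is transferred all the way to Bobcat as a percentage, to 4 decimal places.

Product of link efficiencies: 0.13 × 0.05 × 0.19 × 0.19 = 0.00023465
As a percentage: 0.00023465 × 100 = 0.0235%

0.0235%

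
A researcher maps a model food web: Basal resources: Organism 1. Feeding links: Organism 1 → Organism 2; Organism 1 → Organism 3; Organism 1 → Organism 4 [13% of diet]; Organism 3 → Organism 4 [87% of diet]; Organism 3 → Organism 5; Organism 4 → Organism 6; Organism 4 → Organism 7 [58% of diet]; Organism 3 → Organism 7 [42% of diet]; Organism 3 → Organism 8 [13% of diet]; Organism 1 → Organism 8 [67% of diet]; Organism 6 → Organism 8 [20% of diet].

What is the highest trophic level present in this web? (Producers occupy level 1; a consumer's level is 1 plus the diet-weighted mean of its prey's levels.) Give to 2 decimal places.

3.87

Organism 2: 1 + 1 = 2
Organism 3: 1 + 1 = 2
Organism 4: 1 + (0.13×1 + 0.87×2) = 2.87
Organism 5: 1 + 2 = 3
Organism 6: 1 + 2.87 = 3.87
Organism 7: 1 + (0.58×2.87 + 0.42×2) = 3.5046
Organism 8: 1 + (0.13×2 + 0.67×1 + 0.2×3.87) = 2.704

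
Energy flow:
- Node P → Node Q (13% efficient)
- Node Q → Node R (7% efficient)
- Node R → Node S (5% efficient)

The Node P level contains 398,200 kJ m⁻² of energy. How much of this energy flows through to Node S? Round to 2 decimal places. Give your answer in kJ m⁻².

181.18 kJ m⁻²

Node Q: 398200 × 0.13 = 51766 kJ m⁻²
Node R: 51766 × 0.07 = 3623.62 kJ m⁻²
Node S: 3623.62 × 0.05 = 181.181 kJ m⁻²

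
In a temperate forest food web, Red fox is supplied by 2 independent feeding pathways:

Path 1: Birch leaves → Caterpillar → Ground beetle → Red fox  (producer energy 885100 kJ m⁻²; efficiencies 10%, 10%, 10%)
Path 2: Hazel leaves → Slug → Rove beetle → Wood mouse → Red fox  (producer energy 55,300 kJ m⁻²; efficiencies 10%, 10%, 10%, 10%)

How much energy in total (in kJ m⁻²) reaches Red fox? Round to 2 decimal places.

Path 1: 885100 × 0.1 × 0.1 × 0.1 = 885.1 kJ m⁻²
Path 2: 55300 × 0.1 × 0.1 × 0.1 × 0.1 = 5.53 kJ m⁻²
Total at Red fox: 885.1 + 5.53 = 890.63 kJ m⁻²

890.63 kJ m⁻²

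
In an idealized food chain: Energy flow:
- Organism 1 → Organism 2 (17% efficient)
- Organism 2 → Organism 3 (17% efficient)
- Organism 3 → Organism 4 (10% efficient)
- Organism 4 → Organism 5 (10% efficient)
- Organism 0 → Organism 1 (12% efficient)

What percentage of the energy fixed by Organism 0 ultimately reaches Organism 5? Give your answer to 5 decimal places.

0.00347%

Product of link efficiencies: 0.12 × 0.17 × 0.17 × 0.1 × 0.1 = 0.00003468
As a percentage: 0.00003468 × 100 = 0.00347%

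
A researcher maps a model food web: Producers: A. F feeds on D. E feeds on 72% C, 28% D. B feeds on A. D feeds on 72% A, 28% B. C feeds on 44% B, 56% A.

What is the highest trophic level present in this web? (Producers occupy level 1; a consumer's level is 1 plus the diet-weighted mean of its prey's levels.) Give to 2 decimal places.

B: 1 + 1 = 2
C: 1 + (0.44×2 + 0.56×1) = 2.44
D: 1 + (0.72×1 + 0.28×2) = 2.28
E: 1 + (0.72×2.44 + 0.28×2.28) = 3.3952
F: 1 + 2.28 = 3.28

3.40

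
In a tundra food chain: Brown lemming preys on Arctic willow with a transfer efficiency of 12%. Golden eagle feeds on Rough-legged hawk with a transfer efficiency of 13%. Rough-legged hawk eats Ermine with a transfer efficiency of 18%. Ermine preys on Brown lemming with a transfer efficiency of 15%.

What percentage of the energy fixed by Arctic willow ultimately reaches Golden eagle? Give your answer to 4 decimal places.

0.0421%

Product of link efficiencies: 0.12 × 0.15 × 0.18 × 0.13 = 0.0004212
As a percentage: 0.0004212 × 100 = 0.0421%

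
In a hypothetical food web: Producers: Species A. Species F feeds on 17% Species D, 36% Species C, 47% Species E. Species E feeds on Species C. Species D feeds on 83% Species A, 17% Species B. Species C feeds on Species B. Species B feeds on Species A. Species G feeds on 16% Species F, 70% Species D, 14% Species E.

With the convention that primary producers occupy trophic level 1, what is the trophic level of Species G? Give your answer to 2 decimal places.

Species B: 1 + 1 = 2
Species C: 1 + 2 = 3
Species D: 1 + (0.83×1 + 0.17×2) = 2.17
Species E: 1 + 3 = 4
Species F: 1 + (0.17×2.17 + 0.36×3 + 0.47×4) = 4.3289
Species G: 1 + (0.16×4.3289 + 0.7×2.17 + 0.14×4) = 3.771624

3.77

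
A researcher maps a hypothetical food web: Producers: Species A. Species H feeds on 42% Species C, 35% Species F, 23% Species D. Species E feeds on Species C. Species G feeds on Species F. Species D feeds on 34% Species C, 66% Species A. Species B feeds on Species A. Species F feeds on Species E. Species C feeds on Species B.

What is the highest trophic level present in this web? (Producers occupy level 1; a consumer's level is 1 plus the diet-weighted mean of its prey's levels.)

6

Species B: 1 + 1 = 2
Species C: 1 + 2 = 3
Species D: 1 + (0.34×3 + 0.66×1) = 2.68
Species E: 1 + 3 = 4
Species F: 1 + 4 = 5
Species G: 1 + 5 = 6
Species H: 1 + (0.42×3 + 0.35×5 + 0.23×2.68) = 4.6264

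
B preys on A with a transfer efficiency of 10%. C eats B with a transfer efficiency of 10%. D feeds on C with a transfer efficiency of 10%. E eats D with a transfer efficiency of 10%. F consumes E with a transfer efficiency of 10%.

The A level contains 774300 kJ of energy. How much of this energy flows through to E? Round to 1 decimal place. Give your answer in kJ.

77.4 kJ

B: 774300 × 0.1 = 77430 kJ
C: 77430 × 0.1 = 7743 kJ
D: 7743 × 0.1 = 774.3 kJ
E: 774.3 × 0.1 = 77.43 kJ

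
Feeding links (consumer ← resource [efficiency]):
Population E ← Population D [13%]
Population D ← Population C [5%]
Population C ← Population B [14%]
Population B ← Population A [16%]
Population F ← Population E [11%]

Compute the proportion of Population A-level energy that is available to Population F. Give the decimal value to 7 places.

0.0000160

Product of link efficiencies: 0.16 × 0.14 × 0.05 × 0.13 × 0.11 = 0.000016016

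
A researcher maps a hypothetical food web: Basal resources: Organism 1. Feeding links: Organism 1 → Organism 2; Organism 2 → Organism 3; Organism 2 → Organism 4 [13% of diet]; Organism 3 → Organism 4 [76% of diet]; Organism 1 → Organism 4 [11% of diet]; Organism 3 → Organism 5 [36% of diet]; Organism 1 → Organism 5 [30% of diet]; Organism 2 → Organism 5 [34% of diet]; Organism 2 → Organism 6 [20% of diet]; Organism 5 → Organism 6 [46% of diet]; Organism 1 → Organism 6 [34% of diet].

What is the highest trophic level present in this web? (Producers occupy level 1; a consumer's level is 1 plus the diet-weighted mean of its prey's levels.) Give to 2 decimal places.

Organism 2: 1 + 1 = 2
Organism 3: 1 + 2 = 3
Organism 4: 1 + (0.13×2 + 0.76×3 + 0.11×1) = 3.65
Organism 5: 1 + (0.36×3 + 0.3×1 + 0.34×2) = 3.06
Organism 6: 1 + (0.2×2 + 0.46×3.06 + 0.34×1) = 3.1476

3.65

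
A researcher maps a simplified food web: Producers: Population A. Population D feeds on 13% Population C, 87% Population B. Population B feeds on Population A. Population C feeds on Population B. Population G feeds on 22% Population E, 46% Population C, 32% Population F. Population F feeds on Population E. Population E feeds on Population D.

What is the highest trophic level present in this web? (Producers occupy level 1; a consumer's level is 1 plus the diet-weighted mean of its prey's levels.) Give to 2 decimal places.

Population B: 1 + 1 = 2
Population C: 1 + 2 = 3
Population D: 1 + (0.13×3 + 0.87×2) = 3.13
Population E: 1 + 3.13 = 4.13
Population F: 1 + 4.13 = 5.13
Population G: 1 + (0.22×4.13 + 0.46×3 + 0.32×5.13) = 4.9302

5.13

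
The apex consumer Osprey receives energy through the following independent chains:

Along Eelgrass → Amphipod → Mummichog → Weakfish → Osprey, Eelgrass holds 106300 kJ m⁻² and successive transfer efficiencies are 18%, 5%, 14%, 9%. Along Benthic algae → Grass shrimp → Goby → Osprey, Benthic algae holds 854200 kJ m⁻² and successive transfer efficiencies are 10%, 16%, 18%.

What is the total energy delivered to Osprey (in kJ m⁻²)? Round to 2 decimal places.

2472.15 kJ m⁻²

Via Eelgrass: 106300 × 0.18 × 0.05 × 0.14 × 0.09 = 12.05442 kJ m⁻²
Via Benthic algae: 854200 × 0.1 × 0.16 × 0.18 = 2460.096 kJ m⁻²
Total at Osprey: 12.05442 + 2460.096 = 2472.15042 kJ m⁻²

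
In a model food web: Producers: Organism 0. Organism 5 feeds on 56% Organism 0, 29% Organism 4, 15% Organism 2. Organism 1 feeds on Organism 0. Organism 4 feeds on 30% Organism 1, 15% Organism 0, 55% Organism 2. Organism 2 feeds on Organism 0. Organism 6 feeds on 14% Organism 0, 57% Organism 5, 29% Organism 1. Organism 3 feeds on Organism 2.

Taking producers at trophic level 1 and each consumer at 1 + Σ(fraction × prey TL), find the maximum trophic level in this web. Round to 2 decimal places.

3.25

Organism 1: 1 + 1 = 2
Organism 2: 1 + 1 = 2
Organism 3: 1 + 2 = 3
Organism 4: 1 + (0.3×2 + 0.15×1 + 0.55×2) = 2.85
Organism 5: 1 + (0.56×1 + 0.29×2.85 + 0.15×2) = 2.6865
Organism 6: 1 + (0.14×1 + 0.57×2.6865 + 0.29×2) = 3.251305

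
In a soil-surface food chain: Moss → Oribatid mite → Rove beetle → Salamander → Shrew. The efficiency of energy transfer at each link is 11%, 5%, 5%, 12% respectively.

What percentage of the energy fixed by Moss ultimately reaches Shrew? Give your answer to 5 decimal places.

Product of link efficiencies: 0.11 × 0.05 × 0.05 × 0.12 = 0.000033
As a percentage: 0.000033 × 100 = 0.00330%

0.00330%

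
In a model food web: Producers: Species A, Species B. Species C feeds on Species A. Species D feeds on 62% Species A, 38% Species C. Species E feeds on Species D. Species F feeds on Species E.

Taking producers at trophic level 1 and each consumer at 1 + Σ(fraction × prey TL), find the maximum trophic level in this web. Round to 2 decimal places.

4.38

Species C: 1 + 1 = 2
Species D: 1 + (0.62×1 + 0.38×2) = 2.38
Species E: 1 + 2.38 = 3.38
Species F: 1 + 3.38 = 4.38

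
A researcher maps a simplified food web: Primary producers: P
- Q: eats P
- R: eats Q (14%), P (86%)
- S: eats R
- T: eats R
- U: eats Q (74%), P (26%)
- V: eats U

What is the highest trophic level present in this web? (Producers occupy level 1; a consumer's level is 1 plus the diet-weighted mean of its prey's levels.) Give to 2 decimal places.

3.74

Q: 1 + 1 = 2
R: 1 + (0.14×2 + 0.86×1) = 2.14
S: 1 + 2.14 = 3.14
T: 1 + 2.14 = 3.14
U: 1 + (0.74×2 + 0.26×1) = 2.74
V: 1 + 2.74 = 3.74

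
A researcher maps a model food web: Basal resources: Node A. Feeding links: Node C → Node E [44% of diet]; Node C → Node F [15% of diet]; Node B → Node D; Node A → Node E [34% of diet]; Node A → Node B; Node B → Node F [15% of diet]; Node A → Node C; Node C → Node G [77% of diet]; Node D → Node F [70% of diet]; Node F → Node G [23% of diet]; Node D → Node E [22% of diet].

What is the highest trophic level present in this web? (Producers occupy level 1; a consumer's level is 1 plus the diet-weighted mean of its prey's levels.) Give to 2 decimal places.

Node B: 1 + 1 = 2
Node C: 1 + 1 = 2
Node D: 1 + 2 = 3
Node E: 1 + (0.44×2 + 0.22×3 + 0.34×1) = 2.88
Node F: 1 + (0.15×2 + 0.15×2 + 0.7×3) = 3.7
Node G: 1 + (0.23×3.7 + 0.77×2) = 3.391

3.70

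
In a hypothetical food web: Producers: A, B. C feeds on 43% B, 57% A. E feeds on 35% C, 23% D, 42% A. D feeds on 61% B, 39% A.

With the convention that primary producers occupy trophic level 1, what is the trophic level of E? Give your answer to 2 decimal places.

C: 1 + (0.43×1 + 0.57×1) = 2
D: 1 + (0.61×1 + 0.39×1) = 2
E: 1 + (0.35×2 + 0.23×2 + 0.42×1) = 2.58

2.58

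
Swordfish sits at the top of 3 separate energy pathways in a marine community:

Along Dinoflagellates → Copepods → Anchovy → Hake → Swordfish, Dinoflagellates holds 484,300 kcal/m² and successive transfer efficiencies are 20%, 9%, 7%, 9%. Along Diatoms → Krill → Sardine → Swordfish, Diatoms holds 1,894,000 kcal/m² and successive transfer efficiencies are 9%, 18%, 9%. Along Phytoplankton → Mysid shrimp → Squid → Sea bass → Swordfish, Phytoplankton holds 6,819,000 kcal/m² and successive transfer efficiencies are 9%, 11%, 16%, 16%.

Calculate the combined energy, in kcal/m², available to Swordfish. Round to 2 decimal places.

Via Dinoflagellates: 484300 × 0.2 × 0.09 × 0.07 × 0.09 = 54.91962 kcal/m²
Via Diatoms: 1894000 × 0.09 × 0.18 × 0.09 = 2761.452 kcal/m²
Via Phytoplankton: 6819000 × 0.09 × 0.11 × 0.16 × 0.16 = 1728.20736 kcal/m²
Total at Swordfish: 54.91962 + 2761.452 + 1728.20736 = 4544.57898 kcal/m²

4544.58 kcal/m²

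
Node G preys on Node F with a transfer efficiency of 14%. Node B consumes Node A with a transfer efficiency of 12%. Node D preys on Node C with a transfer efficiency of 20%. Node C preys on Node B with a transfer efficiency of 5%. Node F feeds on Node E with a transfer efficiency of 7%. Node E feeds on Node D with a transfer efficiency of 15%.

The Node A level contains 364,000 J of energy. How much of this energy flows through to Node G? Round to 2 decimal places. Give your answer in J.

Node B: 364000 × 0.12 = 43680 J
Node C: 43680 × 0.05 = 2184 J
Node D: 2184 × 0.2 = 436.8 J
Node E: 436.8 × 0.15 = 65.52 J
Node F: 65.52 × 0.07 = 4.5864 J
Node G: 4.5864 × 0.14 = 0.642096 J

0.64 J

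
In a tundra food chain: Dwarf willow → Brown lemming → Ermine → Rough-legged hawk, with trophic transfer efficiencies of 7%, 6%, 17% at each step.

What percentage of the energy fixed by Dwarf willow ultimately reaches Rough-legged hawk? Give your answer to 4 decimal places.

0.0714%

Product of link efficiencies: 0.07 × 0.06 × 0.17 = 0.000714
As a percentage: 0.000714 × 100 = 0.0714%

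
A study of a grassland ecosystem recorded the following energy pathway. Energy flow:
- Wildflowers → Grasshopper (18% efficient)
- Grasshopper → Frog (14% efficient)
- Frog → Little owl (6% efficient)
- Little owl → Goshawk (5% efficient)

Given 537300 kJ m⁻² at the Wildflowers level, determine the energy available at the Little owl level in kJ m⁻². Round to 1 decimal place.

Grasshopper: 537300 × 0.18 = 96714 kJ m⁻²
Frog: 96714 × 0.14 = 13539.96 kJ m⁻²
Little owl: 13539.96 × 0.06 = 812.3976 kJ m⁻²

812.4 kJ m⁻²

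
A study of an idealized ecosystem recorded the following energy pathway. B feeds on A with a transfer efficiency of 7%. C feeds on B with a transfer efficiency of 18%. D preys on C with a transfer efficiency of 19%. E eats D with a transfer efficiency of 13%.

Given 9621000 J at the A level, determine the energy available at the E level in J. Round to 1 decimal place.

2994.2 J

B: 9621000 × 0.07 = 673470 J
C: 673470 × 0.18 = 121224.6 J
D: 121224.6 × 0.19 = 23032.674 J
E: 23032.674 × 0.13 = 2994.24762 J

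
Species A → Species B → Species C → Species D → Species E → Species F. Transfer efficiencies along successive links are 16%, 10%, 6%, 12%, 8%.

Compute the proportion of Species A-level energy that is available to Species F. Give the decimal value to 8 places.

Product of link efficiencies: 0.16 × 0.1 × 0.06 × 0.12 × 0.08 = 0.000009216

0.00000922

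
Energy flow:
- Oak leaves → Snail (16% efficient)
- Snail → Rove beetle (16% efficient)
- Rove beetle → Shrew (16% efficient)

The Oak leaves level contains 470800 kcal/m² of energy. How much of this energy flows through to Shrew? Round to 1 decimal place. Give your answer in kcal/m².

1928.4 kcal/m²

Snail: 470800 × 0.16 = 75328 kcal/m²
Rove beetle: 75328 × 0.16 = 12052.48 kcal/m²
Shrew: 12052.48 × 0.16 = 1928.3968 kcal/m²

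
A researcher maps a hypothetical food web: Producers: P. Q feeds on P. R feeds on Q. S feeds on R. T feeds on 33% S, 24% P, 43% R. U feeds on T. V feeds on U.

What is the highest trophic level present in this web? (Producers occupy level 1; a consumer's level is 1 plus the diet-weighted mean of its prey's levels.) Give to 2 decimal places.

Q: 1 + 1 = 2
R: 1 + 2 = 3
S: 1 + 3 = 4
T: 1 + (0.33×4 + 0.24×1 + 0.43×3) = 3.85
U: 1 + 3.85 = 4.85
V: 1 + 4.85 = 5.85

5.85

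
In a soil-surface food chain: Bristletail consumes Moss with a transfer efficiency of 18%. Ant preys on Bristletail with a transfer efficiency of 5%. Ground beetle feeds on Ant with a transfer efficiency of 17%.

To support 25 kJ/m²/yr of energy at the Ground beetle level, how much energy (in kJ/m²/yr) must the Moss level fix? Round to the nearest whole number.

16340 kJ/m²/yr

Cumulative transfer efficiency: 0.18 × 0.05 × 0.17 = 0.00153
Moss energy = 25 / 0.00153 = 16340 kJ/m²/yr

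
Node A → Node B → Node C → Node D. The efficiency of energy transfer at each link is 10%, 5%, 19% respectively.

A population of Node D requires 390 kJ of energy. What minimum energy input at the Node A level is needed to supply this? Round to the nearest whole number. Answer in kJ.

410526 kJ

Cumulative transfer efficiency: 0.1 × 0.05 × 0.19 = 0.00095
Node A energy = 390 / 0.00095 = 410526 kJ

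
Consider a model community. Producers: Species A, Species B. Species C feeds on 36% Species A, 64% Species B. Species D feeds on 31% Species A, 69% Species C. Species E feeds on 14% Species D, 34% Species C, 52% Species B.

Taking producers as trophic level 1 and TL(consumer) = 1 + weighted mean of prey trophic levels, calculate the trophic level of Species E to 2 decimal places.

2.58

Species C: 1 + (0.36×1 + 0.64×1) = 2
Species D: 1 + (0.31×1 + 0.69×2) = 2.69
Species E: 1 + (0.14×2.69 + 0.34×2 + 0.52×1) = 2.5766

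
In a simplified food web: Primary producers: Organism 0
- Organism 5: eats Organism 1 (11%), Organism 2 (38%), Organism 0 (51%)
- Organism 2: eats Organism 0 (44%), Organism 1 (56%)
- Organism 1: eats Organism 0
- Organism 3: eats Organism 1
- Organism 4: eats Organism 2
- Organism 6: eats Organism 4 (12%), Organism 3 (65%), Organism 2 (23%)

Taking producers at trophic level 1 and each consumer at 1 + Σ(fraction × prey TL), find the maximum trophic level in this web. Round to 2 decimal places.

3.97

Organism 1: 1 + 1 = 2
Organism 2: 1 + (0.44×1 + 0.56×2) = 2.56
Organism 3: 1 + 2 = 3
Organism 4: 1 + 2.56 = 3.56
Organism 5: 1 + (0.11×2 + 0.38×2.56 + 0.51×1) = 2.7028
Organism 6: 1 + (0.12×3.56 + 0.65×3 + 0.23×2.56) = 3.966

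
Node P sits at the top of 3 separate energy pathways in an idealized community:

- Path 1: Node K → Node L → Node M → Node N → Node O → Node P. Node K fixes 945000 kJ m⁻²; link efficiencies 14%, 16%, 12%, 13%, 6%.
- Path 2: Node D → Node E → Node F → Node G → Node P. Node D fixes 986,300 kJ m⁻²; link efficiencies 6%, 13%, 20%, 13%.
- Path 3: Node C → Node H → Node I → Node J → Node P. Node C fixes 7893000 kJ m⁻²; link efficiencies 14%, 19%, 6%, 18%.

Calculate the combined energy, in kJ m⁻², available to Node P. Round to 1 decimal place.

Path 1: 945000 × 0.14 × 0.16 × 0.12 × 0.13 × 0.06 = 19.813248 kJ m⁻²
Path 2: 986300 × 0.06 × 0.13 × 0.2 × 0.13 = 200.02164 kJ m⁻²
Path 3: 7893000 × 0.14 × 0.19 × 0.06 × 0.18 = 2267.50104 kJ m⁻²
Total at Node P: 19.813248 + 200.02164 + 2267.50104 = 2487.335928 kJ m⁻²

2487.3 kJ m⁻²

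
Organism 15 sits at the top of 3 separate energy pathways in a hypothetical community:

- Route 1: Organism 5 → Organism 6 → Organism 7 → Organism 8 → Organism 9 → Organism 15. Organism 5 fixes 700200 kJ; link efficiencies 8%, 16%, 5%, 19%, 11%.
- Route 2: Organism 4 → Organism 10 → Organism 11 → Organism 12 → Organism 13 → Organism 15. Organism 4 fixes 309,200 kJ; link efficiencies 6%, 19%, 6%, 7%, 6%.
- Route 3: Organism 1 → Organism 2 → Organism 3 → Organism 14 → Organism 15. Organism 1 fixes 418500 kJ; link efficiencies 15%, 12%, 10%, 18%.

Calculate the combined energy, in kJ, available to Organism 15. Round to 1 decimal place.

Route 1: 700200 × 0.08 × 0.16 × 0.05 × 0.19 × 0.11 = 9.3658752 kJ
Route 2: 309200 × 0.06 × 0.19 × 0.06 × 0.07 × 0.06 = 0.88826976 kJ
Route 3: 418500 × 0.15 × 0.12 × 0.1 × 0.18 = 135.594 kJ
Total at Organism 15: 9.3658752 + 0.88826976 + 135.594 = 145.84814496 kJ

145.8 kJ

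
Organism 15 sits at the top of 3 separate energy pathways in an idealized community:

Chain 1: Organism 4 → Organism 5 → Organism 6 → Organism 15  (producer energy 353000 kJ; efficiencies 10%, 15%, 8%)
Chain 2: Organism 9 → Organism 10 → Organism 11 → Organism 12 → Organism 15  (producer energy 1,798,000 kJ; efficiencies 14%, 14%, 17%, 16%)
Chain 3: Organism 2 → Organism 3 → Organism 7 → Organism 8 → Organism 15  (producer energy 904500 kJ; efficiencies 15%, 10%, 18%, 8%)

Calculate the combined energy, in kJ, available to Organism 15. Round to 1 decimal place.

Chain 1: 353000 × 0.1 × 0.15 × 0.08 = 423.6 kJ
Chain 2: 1798000 × 0.14 × 0.14 × 0.17 × 0.16 = 958.54976 kJ
Chain 3: 904500 × 0.15 × 0.1 × 0.18 × 0.08 = 195.372 kJ
Total at Organism 15: 423.6 + 958.54976 + 195.372 = 1577.52176 kJ

1577.5 kJ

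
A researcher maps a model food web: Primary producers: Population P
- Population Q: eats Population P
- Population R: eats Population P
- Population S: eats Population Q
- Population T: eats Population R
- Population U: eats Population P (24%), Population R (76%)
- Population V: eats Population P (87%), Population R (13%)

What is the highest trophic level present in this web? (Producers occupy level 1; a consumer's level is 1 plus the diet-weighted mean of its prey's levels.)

Population Q: 1 + 1 = 2
Population R: 1 + 1 = 2
Population S: 1 + 2 = 3
Population T: 1 + 2 = 3
Population U: 1 + (0.24×1 + 0.76×2) = 2.76
Population V: 1 + (0.87×1 + 0.13×2) = 2.13

3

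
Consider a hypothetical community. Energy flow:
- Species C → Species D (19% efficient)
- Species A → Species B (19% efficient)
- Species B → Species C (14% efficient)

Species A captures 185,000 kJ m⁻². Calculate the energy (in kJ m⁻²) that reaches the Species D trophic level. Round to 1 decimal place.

935.0 kJ m⁻²

Species B: 185000 × 0.19 = 35150 kJ m⁻²
Species C: 35150 × 0.14 = 4921 kJ m⁻²
Species D: 4921 × 0.19 = 934.99 kJ m⁻²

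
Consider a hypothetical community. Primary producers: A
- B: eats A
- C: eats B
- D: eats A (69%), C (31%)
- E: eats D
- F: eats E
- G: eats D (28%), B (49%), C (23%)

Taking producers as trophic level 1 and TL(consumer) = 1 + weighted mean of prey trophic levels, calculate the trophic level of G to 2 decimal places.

B: 1 + 1 = 2
C: 1 + 2 = 3
D: 1 + (0.69×1 + 0.31×3) = 2.62
E: 1 + 2.62 = 3.62
F: 1 + 3.62 = 4.62
G: 1 + (0.28×2.62 + 0.49×2 + 0.23×3) = 3.4036

3.40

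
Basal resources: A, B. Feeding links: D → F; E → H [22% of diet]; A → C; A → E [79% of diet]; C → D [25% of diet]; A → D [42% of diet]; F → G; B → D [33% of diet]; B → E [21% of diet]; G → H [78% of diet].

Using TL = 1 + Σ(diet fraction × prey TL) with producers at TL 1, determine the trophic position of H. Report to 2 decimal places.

4.76

C: 1 + 1 = 2
D: 1 + (0.33×1 + 0.42×1 + 0.25×2) = 2.25
E: 1 + (0.21×1 + 0.79×1) = 2
F: 1 + 2.25 = 3.25
G: 1 + 3.25 = 4.25
H: 1 + (0.22×2 + 0.78×4.25) = 4.755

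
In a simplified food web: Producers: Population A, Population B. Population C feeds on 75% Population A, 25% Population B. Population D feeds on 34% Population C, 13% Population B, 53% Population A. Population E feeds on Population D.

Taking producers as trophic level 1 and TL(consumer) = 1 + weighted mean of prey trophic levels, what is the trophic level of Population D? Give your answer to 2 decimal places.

2.34

Population C: 1 + (0.75×1 + 0.25×1) = 2
Population D: 1 + (0.34×2 + 0.13×1 + 0.53×1) = 2.34
Population E: 1 + 2.34 = 3.34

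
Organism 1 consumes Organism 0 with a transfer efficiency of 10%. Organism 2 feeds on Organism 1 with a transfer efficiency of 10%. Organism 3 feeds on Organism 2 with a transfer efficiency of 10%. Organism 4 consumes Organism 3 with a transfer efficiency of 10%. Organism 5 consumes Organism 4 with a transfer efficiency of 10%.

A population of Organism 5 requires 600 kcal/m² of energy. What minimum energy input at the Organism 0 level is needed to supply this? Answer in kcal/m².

Cumulative transfer efficiency: 0.1 × 0.1 × 0.1 × 0.1 × 0.1 = 0.00001
Organism 0 energy = 600 / 0.00001 = 60000000 kcal/m²

60000000 kcal/m²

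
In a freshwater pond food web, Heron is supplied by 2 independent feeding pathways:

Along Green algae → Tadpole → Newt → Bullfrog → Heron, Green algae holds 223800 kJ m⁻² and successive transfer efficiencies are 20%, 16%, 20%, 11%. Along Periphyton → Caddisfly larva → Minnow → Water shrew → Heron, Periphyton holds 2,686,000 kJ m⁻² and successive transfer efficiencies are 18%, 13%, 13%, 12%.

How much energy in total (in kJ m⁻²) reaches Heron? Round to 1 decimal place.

1138.1 kJ m⁻²

Via Green algae: 223800 × 0.2 × 0.16 × 0.2 × 0.11 = 157.5552 kJ m⁻²
Via Periphyton: 2686000 × 0.18 × 0.13 × 0.13 × 0.12 = 980.49744 kJ m⁻²
Total at Heron: 157.5552 + 980.49744 = 1138.05264 kJ m⁻²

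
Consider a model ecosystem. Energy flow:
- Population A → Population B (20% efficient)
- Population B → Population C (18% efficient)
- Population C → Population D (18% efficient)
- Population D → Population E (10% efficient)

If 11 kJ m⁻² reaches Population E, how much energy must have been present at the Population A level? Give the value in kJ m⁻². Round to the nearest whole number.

Cumulative transfer efficiency: 0.2 × 0.18 × 0.18 × 0.1 = 0.000648
Population A energy = 11 / 0.000648 = 16975 kJ m⁻²

16975 kJ m⁻²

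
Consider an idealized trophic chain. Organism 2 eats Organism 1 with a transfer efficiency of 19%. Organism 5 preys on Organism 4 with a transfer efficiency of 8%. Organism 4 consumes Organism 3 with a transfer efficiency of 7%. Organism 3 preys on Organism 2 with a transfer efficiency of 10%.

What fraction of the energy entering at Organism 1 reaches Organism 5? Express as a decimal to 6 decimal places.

0.000106

Product of link efficiencies: 0.19 × 0.1 × 0.07 × 0.08 = 0.0001064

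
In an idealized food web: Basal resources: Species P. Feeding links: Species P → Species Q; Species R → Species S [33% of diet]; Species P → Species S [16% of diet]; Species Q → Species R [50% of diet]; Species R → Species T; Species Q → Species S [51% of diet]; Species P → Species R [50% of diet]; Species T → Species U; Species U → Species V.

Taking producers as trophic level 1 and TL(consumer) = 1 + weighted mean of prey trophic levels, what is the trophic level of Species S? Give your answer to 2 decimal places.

Species Q: 1 + 1 = 2
Species R: 1 + (0.5×2 + 0.5×1) = 2.5
Species S: 1 + (0.51×2 + 0.33×2.5 + 0.16×1) = 3.005
Species T: 1 + 2.5 = 3.5
Species U: 1 + 3.5 = 4.5
Species V: 1 + 4.5 = 5.5

3.01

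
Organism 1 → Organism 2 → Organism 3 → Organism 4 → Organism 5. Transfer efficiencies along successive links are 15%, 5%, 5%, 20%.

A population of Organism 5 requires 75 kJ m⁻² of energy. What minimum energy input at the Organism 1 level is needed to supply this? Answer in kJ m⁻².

1000000 kJ m⁻²

Cumulative transfer efficiency: 0.15 × 0.05 × 0.05 × 0.2 = 0.000075
Organism 1 energy = 75 / 0.000075 = 1000000 kJ m⁻²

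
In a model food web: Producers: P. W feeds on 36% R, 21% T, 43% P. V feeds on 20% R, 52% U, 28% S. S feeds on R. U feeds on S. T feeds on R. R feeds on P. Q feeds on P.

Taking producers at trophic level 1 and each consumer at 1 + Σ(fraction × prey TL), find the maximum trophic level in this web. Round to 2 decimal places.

Q: 1 + 1 = 2
R: 1 + 1 = 2
S: 1 + 2 = 3
T: 1 + 2 = 3
U: 1 + 3 = 4
V: 1 + (0.2×2 + 0.52×4 + 0.28×3) = 4.32
W: 1 + (0.36×2 + 0.21×3 + 0.43×1) = 2.78

4.32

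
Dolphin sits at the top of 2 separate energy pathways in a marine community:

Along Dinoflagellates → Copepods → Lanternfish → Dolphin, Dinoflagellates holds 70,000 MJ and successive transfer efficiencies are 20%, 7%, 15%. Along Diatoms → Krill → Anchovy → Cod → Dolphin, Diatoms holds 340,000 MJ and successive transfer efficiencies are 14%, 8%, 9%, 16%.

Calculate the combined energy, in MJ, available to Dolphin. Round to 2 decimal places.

Via Dinoflagellates: 70000 × 0.2 × 0.07 × 0.15 = 147 MJ
Via Diatoms: 340000 × 0.14 × 0.08 × 0.09 × 0.16 = 54.8352 MJ
Total at Dolphin: 147 + 54.8352 = 201.8352 MJ

201.84 MJ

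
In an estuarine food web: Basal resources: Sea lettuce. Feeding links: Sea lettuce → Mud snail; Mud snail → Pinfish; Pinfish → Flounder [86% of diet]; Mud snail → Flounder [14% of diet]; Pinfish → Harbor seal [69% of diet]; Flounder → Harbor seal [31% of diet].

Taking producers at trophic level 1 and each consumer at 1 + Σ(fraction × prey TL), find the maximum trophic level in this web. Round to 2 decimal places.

4.27

Mud snail: 1 + 1 = 2
Pinfish: 1 + 2 = 3
Flounder: 1 + (0.86×3 + 0.14×2) = 3.86
Harbor seal: 1 + (0.69×3 + 0.31×3.86) = 4.2666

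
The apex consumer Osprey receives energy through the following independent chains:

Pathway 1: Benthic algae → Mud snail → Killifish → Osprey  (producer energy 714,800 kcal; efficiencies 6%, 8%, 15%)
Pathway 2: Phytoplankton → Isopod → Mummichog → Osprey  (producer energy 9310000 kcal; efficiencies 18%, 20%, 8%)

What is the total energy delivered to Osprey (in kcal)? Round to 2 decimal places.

27327.46 kcal

Pathway 1: 714800 × 0.06 × 0.08 × 0.15 = 514.656 kcal
Pathway 2: 9310000 × 0.18 × 0.2 × 0.08 = 26812.8 kcal
Total at Osprey: 514.656 + 26812.8 = 27327.456 kcal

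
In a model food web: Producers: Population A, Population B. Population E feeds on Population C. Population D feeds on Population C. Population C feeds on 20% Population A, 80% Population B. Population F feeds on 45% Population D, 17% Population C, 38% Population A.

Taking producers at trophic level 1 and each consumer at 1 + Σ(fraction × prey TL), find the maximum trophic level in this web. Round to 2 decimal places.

3.07

Population C: 1 + (0.2×1 + 0.8×1) = 2
Population D: 1 + 2 = 3
Population E: 1 + 2 = 3
Population F: 1 + (0.45×3 + 0.17×2 + 0.38×1) = 3.07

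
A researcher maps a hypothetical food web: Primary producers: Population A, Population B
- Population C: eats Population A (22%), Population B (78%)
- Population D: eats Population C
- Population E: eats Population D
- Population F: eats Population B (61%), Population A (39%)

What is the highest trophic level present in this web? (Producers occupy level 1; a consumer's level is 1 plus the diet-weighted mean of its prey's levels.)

4

Population C: 1 + (0.22×1 + 0.78×1) = 2
Population D: 1 + 2 = 3
Population E: 1 + 3 = 4
Population F: 1 + (0.61×1 + 0.39×1) = 2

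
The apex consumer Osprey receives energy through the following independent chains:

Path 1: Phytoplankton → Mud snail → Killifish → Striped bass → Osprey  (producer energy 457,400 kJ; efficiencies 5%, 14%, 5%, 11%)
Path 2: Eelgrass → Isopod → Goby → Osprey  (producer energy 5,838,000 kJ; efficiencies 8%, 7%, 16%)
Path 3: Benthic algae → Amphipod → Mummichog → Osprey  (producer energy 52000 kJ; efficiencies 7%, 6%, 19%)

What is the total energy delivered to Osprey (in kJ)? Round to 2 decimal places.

5289.95 kJ

Path 1: 457400 × 0.05 × 0.14 × 0.05 × 0.11 = 17.6099 kJ
Path 2: 5838000 × 0.08 × 0.07 × 0.16 = 5230.848 kJ
Path 3: 52000 × 0.07 × 0.06 × 0.19 = 41.496 kJ
Total at Osprey: 17.6099 + 5230.848 + 41.496 = 5289.9539 kJ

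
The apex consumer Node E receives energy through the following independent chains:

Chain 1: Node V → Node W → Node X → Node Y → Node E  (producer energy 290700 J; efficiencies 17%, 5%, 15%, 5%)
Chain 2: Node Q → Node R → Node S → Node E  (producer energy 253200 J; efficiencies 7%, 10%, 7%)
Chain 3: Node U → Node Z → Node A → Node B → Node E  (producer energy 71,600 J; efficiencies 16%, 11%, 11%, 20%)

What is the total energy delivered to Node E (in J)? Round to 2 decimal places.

170.32 J

Chain 1: 290700 × 0.17 × 0.05 × 0.15 × 0.05 = 18.532125 J
Chain 2: 253200 × 0.07 × 0.1 × 0.07 = 124.068 J
Chain 3: 71600 × 0.16 × 0.11 × 0.11 × 0.2 = 27.72352 J
Total at Node E: 18.532125 + 124.068 + 27.72352 = 170.323645 J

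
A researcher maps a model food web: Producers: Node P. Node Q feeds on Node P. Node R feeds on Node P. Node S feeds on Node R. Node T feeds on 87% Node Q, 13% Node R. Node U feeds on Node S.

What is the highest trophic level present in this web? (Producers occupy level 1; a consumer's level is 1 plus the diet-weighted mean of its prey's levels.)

Node Q: 1 + 1 = 2
Node R: 1 + 1 = 2
Node S: 1 + 2 = 3
Node T: 1 + (0.87×2 + 0.13×2) = 3
Node U: 1 + 3 = 4

4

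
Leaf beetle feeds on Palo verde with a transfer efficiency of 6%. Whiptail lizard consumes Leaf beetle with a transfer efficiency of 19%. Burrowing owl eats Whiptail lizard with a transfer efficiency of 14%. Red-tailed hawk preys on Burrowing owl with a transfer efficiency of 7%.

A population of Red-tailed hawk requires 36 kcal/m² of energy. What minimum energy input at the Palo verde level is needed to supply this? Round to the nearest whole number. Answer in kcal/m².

Cumulative transfer efficiency: 0.06 × 0.19 × 0.14 × 0.07 = 0.00011172
Palo verde energy = 36 / 0.00011172 = 322234 kcal/m²

322234 kcal/m²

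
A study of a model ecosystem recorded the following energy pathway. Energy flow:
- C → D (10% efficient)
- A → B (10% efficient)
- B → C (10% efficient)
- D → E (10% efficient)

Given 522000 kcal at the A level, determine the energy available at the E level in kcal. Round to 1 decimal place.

B: 522000 × 0.1 = 52200 kcal
C: 52200 × 0.1 = 5220 kcal
D: 5220 × 0.1 = 522 kcal
E: 522 × 0.1 = 52.2 kcal

52.2 kcal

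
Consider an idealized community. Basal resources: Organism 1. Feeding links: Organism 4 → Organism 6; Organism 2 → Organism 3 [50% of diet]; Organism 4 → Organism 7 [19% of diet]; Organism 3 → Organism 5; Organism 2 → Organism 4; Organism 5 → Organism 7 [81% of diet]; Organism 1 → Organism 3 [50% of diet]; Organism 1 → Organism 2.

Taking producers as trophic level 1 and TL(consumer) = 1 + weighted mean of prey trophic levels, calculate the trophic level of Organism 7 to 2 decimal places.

4.41

Organism 2: 1 + 1 = 2
Organism 3: 1 + (0.5×1 + 0.5×2) = 2.5
Organism 4: 1 + 2 = 3
Organism 5: 1 + 2.5 = 3.5
Organism 6: 1 + 3 = 4
Organism 7: 1 + (0.81×3.5 + 0.19×3) = 4.405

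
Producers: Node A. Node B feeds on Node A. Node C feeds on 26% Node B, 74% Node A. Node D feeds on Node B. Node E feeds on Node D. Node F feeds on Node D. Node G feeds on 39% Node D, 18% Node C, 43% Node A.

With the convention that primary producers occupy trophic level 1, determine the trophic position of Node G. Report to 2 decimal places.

3.01

Node B: 1 + 1 = 2
Node C: 1 + (0.26×2 + 0.74×1) = 2.26
Node D: 1 + 2 = 3
Node E: 1 + 3 = 4
Node F: 1 + 3 = 4
Node G: 1 + (0.39×3 + 0.18×2.26 + 0.43×1) = 3.0068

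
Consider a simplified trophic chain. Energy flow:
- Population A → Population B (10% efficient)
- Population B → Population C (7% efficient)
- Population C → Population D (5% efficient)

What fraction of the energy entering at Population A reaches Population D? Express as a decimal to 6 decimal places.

Product of link efficiencies: 0.1 × 0.07 × 0.05 = 0.00035

0.000350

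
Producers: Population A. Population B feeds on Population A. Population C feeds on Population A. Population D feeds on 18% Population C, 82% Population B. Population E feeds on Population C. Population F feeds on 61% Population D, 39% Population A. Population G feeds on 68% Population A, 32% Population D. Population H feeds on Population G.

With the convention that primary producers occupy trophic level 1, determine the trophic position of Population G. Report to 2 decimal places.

2.64

Population B: 1 + 1 = 2
Population C: 1 + 1 = 2
Population D: 1 + (0.18×2 + 0.82×2) = 3
Population E: 1 + 2 = 3
Population F: 1 + (0.61×3 + 0.39×1) = 3.22
Population G: 1 + (0.68×1 + 0.32×3) = 2.64
Population H: 1 + 2.64 = 3.64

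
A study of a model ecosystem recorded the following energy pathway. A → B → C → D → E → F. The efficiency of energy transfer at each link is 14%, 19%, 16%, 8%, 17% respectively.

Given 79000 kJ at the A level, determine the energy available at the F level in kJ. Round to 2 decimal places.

B: 79000 × 0.14 = 11060 kJ
C: 11060 × 0.19 = 2101.4 kJ
D: 2101.4 × 0.16 = 336.224 kJ
E: 336.224 × 0.08 = 26.89792 kJ
F: 26.89792 × 0.17 = 4.5726464 kJ

4.57 kJ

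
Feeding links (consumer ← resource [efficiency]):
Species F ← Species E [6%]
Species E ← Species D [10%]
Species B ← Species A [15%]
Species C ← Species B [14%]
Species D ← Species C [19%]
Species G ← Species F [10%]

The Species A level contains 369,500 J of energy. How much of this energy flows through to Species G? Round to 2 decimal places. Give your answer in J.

0.88 J

Species B: 369500 × 0.15 = 55425 J
Species C: 55425 × 0.14 = 7759.5 J
Species D: 7759.5 × 0.19 = 1474.305 J
Species E: 1474.305 × 0.1 = 147.4305 J
Species F: 147.4305 × 0.06 = 8.84583 J
Species G: 8.84583 × 0.1 = 0.884583 J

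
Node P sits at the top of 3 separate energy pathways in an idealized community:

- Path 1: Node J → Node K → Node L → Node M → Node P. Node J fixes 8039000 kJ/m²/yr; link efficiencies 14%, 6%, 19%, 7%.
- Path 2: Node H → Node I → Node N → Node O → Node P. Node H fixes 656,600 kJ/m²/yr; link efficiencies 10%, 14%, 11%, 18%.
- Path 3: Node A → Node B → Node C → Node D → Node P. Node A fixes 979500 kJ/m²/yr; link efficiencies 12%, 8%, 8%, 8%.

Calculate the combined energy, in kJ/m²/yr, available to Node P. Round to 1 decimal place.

1140.3 kJ/m²/yr

Path 1: 8039000 × 0.14 × 0.06 × 0.19 × 0.07 = 898.11708 kJ/m²/yr
Path 2: 656600 × 0.1 × 0.14 × 0.11 × 0.18 = 182.00952 kJ/m²/yr
Path 3: 979500 × 0.12 × 0.08 × 0.08 × 0.08 = 60.18048 kJ/m²/yr
Total at Node P: 898.11708 + 182.00952 + 60.18048 = 1140.30708 kJ/m²/yr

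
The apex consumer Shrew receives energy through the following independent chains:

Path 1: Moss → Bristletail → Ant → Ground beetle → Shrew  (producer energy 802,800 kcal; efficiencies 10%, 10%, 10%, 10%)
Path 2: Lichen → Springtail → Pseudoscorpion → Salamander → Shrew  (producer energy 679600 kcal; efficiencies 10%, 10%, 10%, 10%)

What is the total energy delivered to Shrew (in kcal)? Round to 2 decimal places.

148.24 kcal

Path 1: 802800 × 0.1 × 0.1 × 0.1 × 0.1 = 80.28 kcal
Path 2: 679600 × 0.1 × 0.1 × 0.1 × 0.1 = 67.96 kcal
Total at Shrew: 80.28 + 67.96 = 148.24 kcal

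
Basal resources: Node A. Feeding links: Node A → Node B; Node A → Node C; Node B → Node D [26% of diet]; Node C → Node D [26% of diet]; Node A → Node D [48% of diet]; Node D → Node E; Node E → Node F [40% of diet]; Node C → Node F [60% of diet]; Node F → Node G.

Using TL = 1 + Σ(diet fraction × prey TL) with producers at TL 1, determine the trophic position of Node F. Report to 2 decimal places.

3.61

Node B: 1 + 1 = 2
Node C: 1 + 1 = 2
Node D: 1 + (0.26×2 + 0.26×2 + 0.48×1) = 2.52
Node E: 1 + 2.52 = 3.52
Node F: 1 + (0.4×3.52 + 0.6×2) = 3.608
Node G: 1 + 3.608 = 4.608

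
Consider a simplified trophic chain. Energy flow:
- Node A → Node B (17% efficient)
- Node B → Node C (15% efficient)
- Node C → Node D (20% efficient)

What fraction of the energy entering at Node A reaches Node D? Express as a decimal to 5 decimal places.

0.00510

Product of link efficiencies: 0.17 × 0.15 × 0.2 = 0.0051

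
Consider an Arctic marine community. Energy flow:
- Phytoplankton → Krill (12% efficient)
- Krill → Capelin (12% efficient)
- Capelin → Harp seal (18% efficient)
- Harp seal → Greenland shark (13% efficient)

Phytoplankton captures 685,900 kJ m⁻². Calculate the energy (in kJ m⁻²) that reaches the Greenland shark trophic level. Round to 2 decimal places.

Krill: 685900 × 0.12 = 82308 kJ m⁻²
Capelin: 82308 × 0.12 = 9876.96 kJ m⁻²
Harp seal: 9876.96 × 0.18 = 1777.8528 kJ m⁻²
Greenland shark: 1777.8528 × 0.13 = 231.120864 kJ m⁻²

231.12 kJ m⁻²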